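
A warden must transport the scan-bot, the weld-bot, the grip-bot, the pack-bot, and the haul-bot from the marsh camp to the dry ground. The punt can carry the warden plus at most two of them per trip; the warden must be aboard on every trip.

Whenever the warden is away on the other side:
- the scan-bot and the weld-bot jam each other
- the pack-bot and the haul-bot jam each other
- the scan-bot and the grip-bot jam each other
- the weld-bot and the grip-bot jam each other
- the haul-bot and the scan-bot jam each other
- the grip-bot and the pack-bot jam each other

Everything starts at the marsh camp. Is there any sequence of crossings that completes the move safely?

Whatever the first load, the items left behind include a forbidden pair without the warden. No opening move is safe, so no plan exists.

No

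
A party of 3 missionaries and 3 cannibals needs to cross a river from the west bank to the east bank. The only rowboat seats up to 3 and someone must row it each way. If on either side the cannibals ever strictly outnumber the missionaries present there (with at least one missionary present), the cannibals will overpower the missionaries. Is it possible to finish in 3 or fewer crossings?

No

Counting alone: each trip to the east bank takes at most 3 across and each return brings at least 1 back, so after t trips out (and t−1 returns) at most 3t − (t−1) of the 6 are across; that first reaches 6 at t = 3, so at least 5 crossings are needed.
Since 3 < 5, 3 crossings cannot be enough. (The shortest complete plan in fact takes 5:)
1. 2 cannibals → the east bank.  (the west bank: 3M 1C; the east bank: 0M 2C)
2. 1 cannibal ← the west bank.  (the west bank: 3M 2C; the east bank: 0M 1C)
3. 3 missionaries → the east bank.  (the west bank: 0M 2C; the east bank: 3M 1C)
4. 1 cannibal ← the west bank.  (the west bank: 0M 3C; the east bank: 3M 0C)
5. 3 cannibals → the east bank.  (the west bank: 0M 0C; the east bank: 3M 3C)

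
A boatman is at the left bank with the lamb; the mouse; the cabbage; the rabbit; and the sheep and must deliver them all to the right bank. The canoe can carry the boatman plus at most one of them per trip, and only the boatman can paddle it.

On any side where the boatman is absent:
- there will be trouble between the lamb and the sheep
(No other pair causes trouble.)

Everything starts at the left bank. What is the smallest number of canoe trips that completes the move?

9

Counting alone: the boatman can take at most 1 across per trip to the right bank, so moving all 5 needs at least 5 loaded trips out, with a return between consecutive ones — at least 9 crossings.
The plan below uses exactly 9 crossings, so it is optimal:
1. Boatman goes to the right bank with the lamb.  [the left bank: the cabbage, the mouse, the rabbit, the sheep | the right bank: the lamb]
2. Boatman goes back to the left bank alone.  [the left bank: the cabbage, the mouse, the rabbit, the sheep | the right bank: the lamb]
3. Boatman goes to the right bank with the mouse.  [the left bank: the cabbage, the rabbit, the sheep | the right bank: the lamb, the mouse]
4. Boatman goes back to the left bank alone.  [the left bank: the cabbage, the rabbit, the sheep | the right bank: the lamb, the mouse]
5. Boatman goes to the right bank with the cabbage.  [the left bank: the rabbit, the sheep | the right bank: the cabbage, the lamb, the mouse]
6. Boatman goes back to the left bank alone.  [the left bank: the rabbit, the sheep | the right bank: the cabbage, the lamb, the mouse]
7. Boatman goes to the right bank with the rabbit.  [the left bank: the sheep | the right bank: the cabbage, the lamb, the mouse, the rabbit]
8. Boatman goes back to the left bank alone.  [the left bank: the sheep | the right bank: the cabbage, the lamb, the mouse, the rabbit]
9. Boatman goes to the right bank with the sheep.  [the left bank: — | the right bank: the cabbage, the lamb, the mouse, the rabbit, the sheep]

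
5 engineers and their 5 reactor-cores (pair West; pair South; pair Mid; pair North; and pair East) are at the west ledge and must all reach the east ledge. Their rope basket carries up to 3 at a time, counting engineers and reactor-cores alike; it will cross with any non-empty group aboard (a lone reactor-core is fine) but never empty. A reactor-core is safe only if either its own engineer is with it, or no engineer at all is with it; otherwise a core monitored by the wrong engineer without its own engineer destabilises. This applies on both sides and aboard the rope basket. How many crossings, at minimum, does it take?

11

Counting alone: each trip to the east ledge takes at most 3 across and each return brings at least 1 back, so after t trips out (and t−1 returns) at most 3t − (t−1) of the 10 are across; that first reaches 10 at t = 5, so at least 9 crossings are needed.
The safety rule pushes this higher. Following every safe sequence of crossings, the most of the 10 that can be at the east ledge as the rope basket arrives there on crossing 9 is 9 — never all 10.
So no plan with fewer than 11 crossings exists, and this one achieves 11:
1. engineer West and reactor-core West cross → the east ledge.
2. engineer West crosses ← the west ledge.
3. reactor-core Mid, reactor-core North, and reactor-core South cross → the east ledge.
4. reactor-core West crosses ← the west ledge.
5. engineer Mid, engineer North, and engineer South cross → the east ledge.
6. engineer South and reactor-core South cross ← the west ledge.
7. engineer East, engineer South, and engineer West cross → the east ledge.
8. reactor-core Mid crosses ← the west ledge.
9. reactor-core South and reactor-core West cross → the east ledge.
10. reactor-core West crosses ← the west ledge.
11. reactor-core East, reactor-core Mid, and reactor-core West cross → the east ledge.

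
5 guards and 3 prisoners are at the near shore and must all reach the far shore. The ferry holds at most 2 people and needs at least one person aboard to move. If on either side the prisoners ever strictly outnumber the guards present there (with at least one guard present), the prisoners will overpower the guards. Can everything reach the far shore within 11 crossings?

No

Counting alone: each trip to the far shore takes at most 2 across and each return brings at least 1 back, so after t trips out (and t−1 returns) at most 2t − (t−1) of the 8 are across; that first reaches 8 at t = 7, so at least 13 crossings are needed.
Since 11 < 13, 11 crossings cannot be enough. (The shortest complete plan in fact takes 13:)
1. 2 prisoners → the far shore.  (the near shore: 5G 1P; the far shore: 0G 2P)
2. 1 prisoner ← the near shore.  (the near shore: 5G 2P; the far shore: 0G 1P)
3. 2 prisoners → the far shore.  (the near shore: 5G 0P; the far shore: 0G 3P)
4. 1 prisoner ← the near shore.  (the near shore: 5G 1P; the far shore: 0G 2P)
5. 2 guards → the far shore.  (the near shore: 3G 1P; the far shore: 2G 2P)
6. 1 prisoner ← the near shore.  (the near shore: 3G 2P; the far shore: 2G 1P)
7. 1 guard and 1 prisoner → the far shore.  (the near shore: 2G 1P; the far shore: 3G 2P)
8. 1 prisoner ← the near shore.  (the near shore: 2G 2P; the far shore: 3G 1P)
9. 2 prisoners → the far shore.  (the near shore: 2G 0P; the far shore: 3G 3P)
10. 1 prisoner ← the near shore.  (the near shore: 2G 1P; the far shore: 3G 2P)
11. 1 guard and 1 prisoner → the far shore.  (the near shore: 1G 0P; the far shore: 4G 3P)
12. 1 prisoner ← the near shore.  (the near shore: 1G 1P; the far shore: 4G 2P)
13. 1 guard and 1 prisoner → the far shore.  (the near shore: 0G 0P; the far shore: 5G 3P)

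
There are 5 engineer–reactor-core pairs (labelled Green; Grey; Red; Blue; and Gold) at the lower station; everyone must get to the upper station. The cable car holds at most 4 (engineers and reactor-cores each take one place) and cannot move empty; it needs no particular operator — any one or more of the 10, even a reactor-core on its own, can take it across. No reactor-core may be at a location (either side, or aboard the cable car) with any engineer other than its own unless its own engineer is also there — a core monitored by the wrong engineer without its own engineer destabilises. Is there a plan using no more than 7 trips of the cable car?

Yes

Yes — this plan uses 7 crossings (≤ 7):
1. engineer Green and reactor-core Green cross → the upper station.
2. engineer Green crosses ← the lower station.
3. reactor-core Blue, reactor-core Gold, reactor-core Grey, and reactor-core Red cross → the upper station.
4. reactor-core Green crosses ← the lower station.
5. engineer Blue, engineer Gold, engineer Grey, and engineer Red cross → the upper station.
6. engineer Grey and reactor-core Grey cross ← the lower station.
7. engineer Green, engineer Grey, reactor-core Green, and reactor-core Grey cross → the upper station.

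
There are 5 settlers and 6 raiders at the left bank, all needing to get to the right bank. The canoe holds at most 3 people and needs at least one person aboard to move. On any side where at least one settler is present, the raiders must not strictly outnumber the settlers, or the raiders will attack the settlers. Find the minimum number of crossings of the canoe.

impossible

The raiders already outnumber the settlers at the left bank before anyone moves, so the starting position itself is disallowed.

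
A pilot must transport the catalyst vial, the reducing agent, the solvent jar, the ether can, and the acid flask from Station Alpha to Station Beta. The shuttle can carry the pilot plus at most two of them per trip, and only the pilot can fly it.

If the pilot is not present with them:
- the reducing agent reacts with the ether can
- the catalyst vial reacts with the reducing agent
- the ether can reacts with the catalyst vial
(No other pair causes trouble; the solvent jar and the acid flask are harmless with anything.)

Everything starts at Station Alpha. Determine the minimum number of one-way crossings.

7

Counting alone: the pilot can take at most 2 across per trip to Station Beta, so moving all 5 needs at least 3 loaded trips out, with a return between consecutive ones — at least 5 crossings.
The safety rule pushes this higher. Following every safe sequence of crossings, the most of the 5 that can be at Station Beta as the shuttle arrives there on crossing 5 is 4 — never all 5.
So no plan with fewer than 7 crossings exists, and this one achieves 7:
1. Pilot goes to Station Beta with the catalyst vial and the reducing agent.
2. Pilot goes back to Station Alpha with the catalyst vial.
3. Pilot goes to Station Beta with the catalyst vial and the solvent jar.
4. Pilot goes back to Station Alpha with the catalyst vial.
5. Pilot goes to Station Beta with the acid flask and the catalyst vial.
6. Pilot goes back to Station Alpha with the catalyst vial.
7. Pilot goes to Station Beta with the catalyst vial and the ether can.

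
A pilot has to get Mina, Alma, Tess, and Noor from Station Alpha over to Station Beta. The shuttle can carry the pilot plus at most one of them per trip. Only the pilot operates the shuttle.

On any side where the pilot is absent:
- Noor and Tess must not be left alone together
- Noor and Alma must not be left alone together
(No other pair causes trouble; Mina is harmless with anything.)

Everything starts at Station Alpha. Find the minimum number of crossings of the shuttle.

9

Counting alone: the pilot can take at most 1 across per trip to Station Beta, so moving all 4 needs at least 4 loaded trips out, with a return between consecutive ones — at least 7 crossings.
The safety rule pushes this higher. Following every safe sequence of crossings, the most of the 4 that can be at Station Beta as the shuttle arrives there on crossing 7 is 3 — never all 4.
So no plan with fewer than 9 crossings exists, and this one achieves 9:
1. Pilot goes to Station Beta with Noor.
2. Pilot goes back to Station Alpha alone.
3. Pilot goes to Station Beta with Mina.
4. Pilot goes back to Station Alpha alone.
5. Pilot goes to Station Beta with Alma.
6. Pilot goes back to Station Alpha with Noor.
7. Pilot goes to Station Beta with Tess.
8. Pilot goes back to Station Alpha alone.
9. Pilot goes to Station Beta with Noor.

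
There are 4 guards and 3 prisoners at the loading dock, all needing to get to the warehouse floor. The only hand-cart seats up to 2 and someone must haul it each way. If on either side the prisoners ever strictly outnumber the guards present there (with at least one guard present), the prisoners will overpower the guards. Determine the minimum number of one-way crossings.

Counting alone: each trip to the warehouse floor takes at most 2 across and each return brings at least 1 back, so after t trips out (and t−1 returns) at most 2t − (t−1) of the 7 are across; that first reaches 7 at t = 6, so at least 11 crossings are needed.
The plan below uses exactly 11 crossings, so it is optimal:
1. 2 prisoners → the warehouse floor.  (the loading dock: 4G 1P; the warehouse floor: 0G 2P)
2. 1 prisoner ← the loading dock.  (the loading dock: 4G 2P; the warehouse floor: 0G 1P)
3. 2 prisoners → the warehouse floor.  (the loading dock: 4G 0P; the warehouse floor: 0G 3P)
4. 1 prisoner ← the loading dock.  (the loading dock: 4G 1P; the warehouse floor: 0G 2P)
5. 2 guards → the warehouse floor.  (the loading dock: 2G 1P; the warehouse floor: 2G 2P)
6. 1 prisoner ← the loading dock.  (the loading dock: 2G 2P; the warehouse floor: 2G 1P)
7. 1 guard and 1 prisoner → the warehouse floor.  (the loading dock: 1G 1P; the warehouse floor: 3G 2P)
8. 1 guard ← the loading dock.  (the loading dock: 2G 1P; the warehouse floor: 2G 2P)
9. 1 guard and 1 prisoner → the warehouse floor.  (the loading dock: 1G 0P; the warehouse floor: 3G 3P)
10. 1 prisoner ← the loading dock.  (the loading dock: 1G 1P; the warehouse floor: 3G 2P)
11. 1 guard and 1 prisoner → the warehouse floor.  (the loading dock: 0G 0P; the warehouse floor: 4G 3P)

11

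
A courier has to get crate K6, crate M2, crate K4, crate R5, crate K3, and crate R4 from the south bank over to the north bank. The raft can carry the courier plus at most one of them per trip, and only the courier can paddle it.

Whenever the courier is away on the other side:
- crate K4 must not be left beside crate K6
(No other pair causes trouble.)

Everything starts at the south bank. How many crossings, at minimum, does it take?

Counting alone: the courier can take at most 1 across per trip to the north bank, so moving all 6 needs at least 6 loaded trips out, with a return between consecutive ones — at least 11 crossings.
The plan below uses exactly 11 crossings, so it is optimal:
1. Courier goes to the north bank with crate K6.
2. Courier goes back to the south bank alone.
3. Courier goes to the north bank with crate M2.
4. Courier goes back to the south bank alone.
5. Courier goes to the north bank with crate R5.
6. Courier goes back to the south bank alone.
7. Courier goes to the north bank with crate K3.
8. Courier goes back to the south bank alone.
9. Courier goes to the north bank with crate R4.
10. Courier goes back to the south bank alone.
11. Courier goes to the north bank with crate K4.

11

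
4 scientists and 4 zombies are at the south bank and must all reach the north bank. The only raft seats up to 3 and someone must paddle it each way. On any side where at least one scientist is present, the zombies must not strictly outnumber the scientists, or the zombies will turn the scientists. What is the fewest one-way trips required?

Counting alone: each trip to the north bank takes at most 3 across and each return brings at least 1 back, so after t trips out (and t−1 returns) at most 3t − (t−1) of the 8 are across; that first reaches 8 at t = 4, so at least 7 crossings are needed.
The safety rule pushes this higher. Following every safe sequence of crossings, the most of the 8 that can be at the north bank as the raft arrives there on crossing 7 is 7 — never all 8.
So no plan with fewer than 9 crossings exists, and this one achieves 9:
1. 2 zombies → the north bank.  (the south bank: 4S 2Z; the north bank: 0S 2Z)
2. 1 zombie ← the south bank.  (the south bank: 4S 3Z; the north bank: 0S 1Z)
3. 3 zombies → the north bank.  (the south bank: 4S 0Z; the north bank: 0S 4Z)
4. 1 zombie ← the south bank.  (the south bank: 4S 1Z; the north bank: 0S 3Z)
5. 3 scientists → the north bank.  (the south bank: 1S 1Z; the north bank: 3S 3Z)
6. 1 scientist and 1 zombie ← the south bank.  (the south bank: 2S 2Z; the north bank: 2S 2Z)
7. 2 scientists → the north bank.  (the south bank: 0S 2Z; the north bank: 4S 2Z)
8. 1 zombie ← the south bank.  (the south bank: 0S 3Z; the north bank: 4S 1Z)
9. 3 zombies → the north bank.  (the south bank: 0S 0Z; the north bank: 4S 4Z)

9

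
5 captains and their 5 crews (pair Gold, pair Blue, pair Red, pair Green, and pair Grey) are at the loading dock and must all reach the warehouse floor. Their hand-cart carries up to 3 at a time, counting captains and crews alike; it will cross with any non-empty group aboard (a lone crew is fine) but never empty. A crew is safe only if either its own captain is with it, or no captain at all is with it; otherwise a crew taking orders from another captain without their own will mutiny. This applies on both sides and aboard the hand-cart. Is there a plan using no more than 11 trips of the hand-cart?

Yes

Yes — this plan uses 11 crossings (≤ 11):
1. captain Gold and crew Gold cross → the warehouse floor.
2. captain Gold crosses ← the loading dock.
3. crew Blue, crew Green, and crew Red cross → the warehouse floor.
4. crew Gold crosses ← the loading dock.
5. captain Blue, captain Green, and captain Red cross → the warehouse floor.
6. captain Blue and crew Blue cross ← the loading dock.
7. captain Blue, captain Gold, and captain Grey cross → the warehouse floor.
8. crew Red crosses ← the loading dock.
9. crew Blue and crew Gold cross → the warehouse floor.
10. crew Gold crosses ← the loading dock.
11. crew Gold, crew Grey, and crew Red cross → the warehouse floor.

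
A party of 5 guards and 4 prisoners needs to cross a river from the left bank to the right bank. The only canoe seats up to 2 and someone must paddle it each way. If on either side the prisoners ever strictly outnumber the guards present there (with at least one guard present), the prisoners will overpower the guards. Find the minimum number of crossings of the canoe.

15

Counting alone: each trip to the right bank takes at most 2 across and each return brings at least 1 back, so after t trips out (and t−1 returns) at most 2t − (t−1) of the 9 are across; that first reaches 9 at t = 8, so at least 15 crossings are needed.
The plan below uses exactly 15 crossings, so it is optimal:
1. 2 prisoners → the right bank.  (the left bank: 5G 2P; the right bank: 0G 2P)
2. 1 prisoner ← the left bank.  (the left bank: 5G 3P; the right bank: 0G 1P)
3. 2 prisoners → the right bank.  (the left bank: 5G 1P; the right bank: 0G 3P)
4. 1 prisoner ← the left bank.  (the left bank: 5G 2P; the right bank: 0G 2P)
5. 2 guards → the right bank.  (the left bank: 3G 2P; the right bank: 2G 2P)
6. 1 prisoner ← the left bank.  (the left bank: 3G 3P; the right bank: 2G 1P)
7. 1 guard and 1 prisoner → the right bank.  (the left bank: 2G 2P; the right bank: 3G 2P)
8. 1 guard ← the left bank.  (the left bank: 3G 2P; the right bank: 2G 2P)
9. 1 guard and 1 prisoner → the right bank.  (the left bank: 2G 1P; the right bank: 3G 3P)
10. 1 prisoner ← the left bank.  (the left bank: 2G 2P; the right bank: 3G 2P)
11. 1 guard and 1 prisoner → the right bank.  (the left bank: 1G 1P; the right bank: 4G 3P)
12. 1 guard ← the left bank.  (the left bank: 2G 1P; the right bank: 3G 3P)
13. 1 guard and 1 prisoner → the right bank.  (the left bank: 1G 0P; the right bank: 4G 4P)
14. 1 prisoner ← the left bank.  (the left bank: 1G 1P; the right bank: 4G 3P)
15. 1 guard and 1 prisoner → the right bank.  (the left bank: 0G 0P; the right bank: 5G 4P)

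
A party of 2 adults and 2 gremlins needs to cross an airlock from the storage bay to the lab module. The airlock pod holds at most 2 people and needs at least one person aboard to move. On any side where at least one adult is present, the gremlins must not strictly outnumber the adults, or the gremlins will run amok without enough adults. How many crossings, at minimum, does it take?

Counting alone: each trip to the lab module takes at most 2 across and each return brings at least 1 back, so after t trips out (and t−1 returns) at most 2t − (t−1) of the 4 are across; that first reaches 4 at t = 3, so at least 5 crossings are needed.
The plan below uses exactly 5 crossings, so it is optimal:
1. 2 gremlins → the lab module.  (the storage bay: 2A 0G; the lab module: 0A 2G)
2. 1 gremlin ← the storage bay.  (the storage bay: 2A 1G; the lab module: 0A 1G)
3. 2 adults → the lab module.  (the storage bay: 0A 1G; the lab module: 2A 1G)
4. 1 gremlin ← the storage bay.  (the storage bay: 0A 2G; the lab module: 2A 0G)
5. 2 gremlins → the lab module.  (the storage bay: 0A 0G; the lab module: 2A 2G)

5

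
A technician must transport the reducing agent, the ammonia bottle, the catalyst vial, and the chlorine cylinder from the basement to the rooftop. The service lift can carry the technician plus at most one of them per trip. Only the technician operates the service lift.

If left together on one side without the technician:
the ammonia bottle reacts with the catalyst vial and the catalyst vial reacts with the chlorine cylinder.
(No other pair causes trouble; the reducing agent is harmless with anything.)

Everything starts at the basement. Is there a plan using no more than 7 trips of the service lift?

Counting alone: the technician can take at most 1 across per trip to the rooftop, so moving all 4 needs at least 4 loaded trips out, with a return between consecutive ones — at least 7 crossings.
The safety rule pushes this higher. Following every safe sequence of crossings, the most of the 4 that can be at the rooftop as the service lift arrives there on crossing 7 is 3 — never all 4.
So the move cannot be finished within 7 crossings. (The shortest complete plan takes 9:)
1. Technician goes to the rooftop with the catalyst vial.  [the basement: the ammonia bottle, the chlorine cylinder, the reducing agent | the rooftop: the catalyst vial]
2. Technician goes back to the basement alone.  [the basement: the ammonia bottle, the chlorine cylinder, the reducing agent | the rooftop: the catalyst vial]
3. Technician goes to the rooftop with the reducing agent.  [the basement: the ammonia bottle, the chlorine cylinder | the rooftop: the catalyst vial, the reducing agent]
4. Technician goes back to the basement alone.  [the basement: the ammonia bottle, the chlorine cylinder | the rooftop: the catalyst vial, the reducing agent]
5. Technician goes to the rooftop with the ammonia bottle.  [the basement: the chlorine cylinder | the rooftop: the ammonia bottle, the catalyst vial, the reducing agent]
6. Technician goes back to the basement with the catalyst vial.  [the basement: the catalyst vial, the chlorine cylinder | the rooftop: the ammonia bottle, the reducing agent]
7. Technician goes to the rooftop with the chlorine cylinder.  [the basement: the catalyst vial | the rooftop: the ammonia bottle, the chlorine cylinder, the reducing agent]
8. Technician goes back to the basement alone.  [the basement: the catalyst vial | the rooftop: the ammonia bottle, the chlorine cylinder, the reducing agent]
9. Technician goes to the rooftop with the catalyst vial.  [the basement: — | the rooftop: the ammonia bottle, the catalyst vial, the chlorine cylinder, the reducing agent]

No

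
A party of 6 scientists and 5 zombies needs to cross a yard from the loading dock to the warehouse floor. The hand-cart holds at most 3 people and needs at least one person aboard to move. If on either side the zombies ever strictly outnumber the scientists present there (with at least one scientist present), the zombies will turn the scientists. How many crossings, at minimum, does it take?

Counting alone: each trip to the warehouse floor takes at most 3 across and each return brings at least 1 back, so after t trips out (and t−1 returns) at most 3t − (t−1) of the 11 are across; that first reaches 11 at t = 5, so at least 9 crossings are needed.
The plan below uses exactly 9 crossings, so it is optimal:
1. 3 zombies → the warehouse floor.  (the loading dock: 6S 2Z; the warehouse floor: 0S 3Z)
2. 1 zombie ← the loading dock.  (the loading dock: 6S 3Z; the warehouse floor: 0S 2Z)
3. 3 scientists → the warehouse floor.  (the loading dock: 3S 3Z; the warehouse floor: 3S 2Z)
4. 1 scientist ← the loading dock.  (the loading dock: 4S 3Z; the warehouse floor: 2S 2Z)
5. 2 scientists and 1 zombie → the warehouse floor.  (the loading dock: 2S 2Z; the warehouse floor: 4S 3Z)
6. 1 scientist ← the loading dock.  (the loading dock: 3S 2Z; the warehouse floor: 3S 3Z)
7. 2 scientists and 1 zombie → the warehouse floor.  (the loading dock: 1S 1Z; the warehouse floor: 5S 4Z)
8. 1 scientist ← the loading dock.  (the loading dock: 2S 1Z; the warehouse floor: 4S 4Z)
9. 2 scientists and 1 zombie → the warehouse floor.  (the loading dock: 0S 0Z; the warehouse floor: 6S 5Z)

9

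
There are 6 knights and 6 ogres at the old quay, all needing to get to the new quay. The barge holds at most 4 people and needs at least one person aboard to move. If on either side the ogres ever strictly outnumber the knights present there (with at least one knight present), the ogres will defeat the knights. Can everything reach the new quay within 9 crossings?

Yes — this plan uses 9 crossings (≤ 9):
1. 2 ogres → the new quay.  (the old quay: 6K 4O; the new quay: 0K 2O)
2. 1 ogre ← the old quay.  (the old quay: 6K 5O; the new quay: 0K 1O)
3. 4 ogres → the new quay.  (the old quay: 6K 1O; the new quay: 0K 5O)
4. 1 ogre ← the old quay.  (the old quay: 6K 2O; the new quay: 0K 4O)
5. 4 knights → the new quay.  (the old quay: 2K 2O; the new quay: 4K 4O)
6. 1 knight and 1 ogre ← the old quay.  (the old quay: 3K 3O; the new quay: 3K 3O)
7. 2 knights and 2 ogres → the new quay.  (the old quay: 1K 1O; the new quay: 5K 5O)
8. 1 knight and 1 ogre ← the old quay.  (the old quay: 2K 2O; the new quay: 4K 4O)
9. 2 knights and 2 ogres → the new quay.  (the old quay: 0K 0O; the new quay: 6K 6O)

Yes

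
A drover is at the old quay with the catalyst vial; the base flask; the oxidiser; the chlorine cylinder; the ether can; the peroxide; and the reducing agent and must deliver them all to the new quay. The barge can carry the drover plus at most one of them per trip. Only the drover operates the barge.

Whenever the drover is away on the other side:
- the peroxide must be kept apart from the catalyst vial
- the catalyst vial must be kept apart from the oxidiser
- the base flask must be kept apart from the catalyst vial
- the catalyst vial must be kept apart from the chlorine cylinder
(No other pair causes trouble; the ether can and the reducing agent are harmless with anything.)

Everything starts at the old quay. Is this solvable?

Following every safe sequence of crossings from the start, the most of the 7 that can be at the new quay as the barge arrives there on crossings 1, 3, 5, 7 is 1, 2, 3, 4 respectively; the best ever achieved is 4 of 7.
From crossing 9 on, no configuration arises that was not already reachable earlier: only 44 distinct safe configurations (who is on which side, and where the barge is) can ever be reached, none of them has everyone across, and every continuation just revisits them. So no valid plan exists.

No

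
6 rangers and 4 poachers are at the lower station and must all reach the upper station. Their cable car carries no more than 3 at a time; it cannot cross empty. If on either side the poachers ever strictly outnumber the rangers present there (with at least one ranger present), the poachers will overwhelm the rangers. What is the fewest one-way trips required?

Counting alone: each trip to the upper station takes at most 3 across and each return brings at least 1 back, so after t trips out (and t−1 returns) at most 3t − (t−1) of the 10 are across; that first reaches 10 at t = 5, so at least 9 crossings are needed.
The plan below uses exactly 9 crossings, so it is optimal:
1. 2 poachers → the upper station.  (the lower station: 6R 2P; the upper station: 0R 2P)
2. 1 poacher ← the lower station.  (the lower station: 6R 3P; the upper station: 0R 1P)
3. 3 poachers → the upper station.  (the lower station: 6R 0P; the upper station: 0R 4P)
4. 1 poacher ← the lower station.  (the lower station: 6R 1P; the upper station: 0R 3P)
5. 3 rangers → the upper station.  (the lower station: 3R 1P; the upper station: 3R 3P)
6. 1 poacher ← the lower station.  (the lower station: 3R 2P; the upper station: 3R 2P)
7. 1 ranger and 2 poachers → the upper station.  (the lower station: 2R 0P; the upper station: 4R 4P)
8. 1 poacher ← the lower station.  (the lower station: 2R 1P; the upper station: 4R 3P)
9. 2 rangers and 1 poacher → the upper station.  (the lower station: 0R 0P; the upper station: 6R 4P)

9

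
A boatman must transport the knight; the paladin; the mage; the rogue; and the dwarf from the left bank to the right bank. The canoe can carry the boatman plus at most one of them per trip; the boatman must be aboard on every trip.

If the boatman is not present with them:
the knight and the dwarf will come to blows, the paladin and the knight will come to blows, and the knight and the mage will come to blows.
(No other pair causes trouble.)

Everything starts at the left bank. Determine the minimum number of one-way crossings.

impossible

Following every safe sequence of crossings from the start, the most of the 5 that can be at the right bank as the canoe arrives there on crossings 1, 3, 5 is 1, 2, 3 respectively; the best ever achieved is 3 of 5.
From crossing 7 on, no configuration arises that was not already reachable earlier: only 18 distinct safe configurations (who is on which side, and where the canoe is) can ever be reached, none of them has everyone across, and every continuation just revisits them. So no valid plan exists.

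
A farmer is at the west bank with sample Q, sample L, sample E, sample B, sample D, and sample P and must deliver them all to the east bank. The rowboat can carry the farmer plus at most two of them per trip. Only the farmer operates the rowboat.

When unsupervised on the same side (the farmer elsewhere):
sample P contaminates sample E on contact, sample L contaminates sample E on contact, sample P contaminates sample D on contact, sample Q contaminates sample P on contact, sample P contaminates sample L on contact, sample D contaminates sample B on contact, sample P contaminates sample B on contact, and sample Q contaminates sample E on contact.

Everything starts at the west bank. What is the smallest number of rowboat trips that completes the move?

impossible

Whatever the first load, the items left behind include a forbidden pair without the farmer. No opening move is safe, so no plan exists.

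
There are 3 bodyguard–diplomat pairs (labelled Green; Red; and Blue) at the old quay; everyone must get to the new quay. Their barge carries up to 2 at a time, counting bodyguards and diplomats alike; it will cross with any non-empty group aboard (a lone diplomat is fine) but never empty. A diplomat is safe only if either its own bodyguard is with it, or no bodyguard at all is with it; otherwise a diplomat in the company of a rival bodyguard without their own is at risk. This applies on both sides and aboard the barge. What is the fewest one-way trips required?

Counting alone: each trip to the new quay takes at most 2 across and each return brings at least 1 back, so after t trips out (and t−1 returns) at most 2t − (t−1) of the 6 are across; that first reaches 6 at t = 5, so at least 9 crossings are needed.
The safety rule pushes this higher. Following every safe sequence of crossings, the most of the 6 that can be at the new quay as the barge arrives there on crossing 9 is 5 — never all 6.
So no plan with fewer than 11 crossings exists, and this one achieves 11:
1. bodyguard Green and diplomat Green cross → the new quay.
2. bodyguard Green crosses ← the old quay.
3. diplomat Blue and diplomat Red cross → the new quay.
4. diplomat Green crosses ← the old quay.
5. bodyguard Blue and bodyguard Red cross → the new quay.
6. bodyguard Red and diplomat Red cross ← the old quay.
7. bodyguard Green and bodyguard Red cross → the new quay.
8. diplomat Blue crosses ← the old quay.
9. diplomat Green and diplomat Red cross → the new quay.
10. bodyguard Blue crosses ← the old quay.
11. bodyguard Blue and diplomat Blue cross → the new quay.

11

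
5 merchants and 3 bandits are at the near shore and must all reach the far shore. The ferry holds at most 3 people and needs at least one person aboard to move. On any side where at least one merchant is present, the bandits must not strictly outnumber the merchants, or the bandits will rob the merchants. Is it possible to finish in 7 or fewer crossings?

Yes — this plan uses 7 crossings (≤ 7):
1. 2 bandits → the far shore.  (the near shore: 5M 1B; the far shore: 0M 2B)
2. 1 bandit ← the near shore.  (the near shore: 5M 2B; the far shore: 0M 1B)
3. 2 merchants and 1 bandit → the far shore.  (the near shore: 3M 1B; the far shore: 2M 2B)
4. 1 bandit ← the near shore.  (the near shore: 3M 2B; the far shore: 2M 1B)
5. 1 merchant and 2 bandits → the far shore.  (the near shore: 2M 0B; the far shore: 3M 3B)
6. 1 bandit ← the near shore.  (the near shore: 2M 1B; the far shore: 3M 2B)
7. 2 merchants and 1 bandit → the far shore.  (the near shore: 0M 0B; the far shore: 5M 3B)

Yes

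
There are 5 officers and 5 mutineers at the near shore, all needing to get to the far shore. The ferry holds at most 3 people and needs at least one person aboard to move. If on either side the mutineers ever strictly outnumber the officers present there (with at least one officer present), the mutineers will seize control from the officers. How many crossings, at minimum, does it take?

11

Counting alone: each trip to the far shore takes at most 3 across and each return brings at least 1 back, so after t trips out (and t−1 returns) at most 3t − (t−1) of the 10 are across; that first reaches 10 at t = 5, so at least 9 crossings are needed.
The safety rule pushes this higher. Following every safe sequence of crossings, the most of the 10 that can be at the far shore as the ferry arrives there on crossing 9 is 9 — never all 10.
So no plan with fewer than 11 crossings exists, and this one achieves 11:
1. 2 mutineers → the far shore.  (the near shore: 5O 3M; the far shore: 0O 2M)
2. 1 mutineer ← the near shore.  (the near shore: 5O 4M; the far shore: 0O 1M)
3. 3 mutineers → the far shore.  (the near shore: 5O 1M; the far shore: 0O 4M)
4. 1 mutineer ← the near shore.  (the near shore: 5O 2M; the far shore: 0O 3M)
5. 3 officers → the far shore.  (the near shore: 2O 2M; the far shore: 3O 3M)
6. 1 officer and 1 mutineer ← the near shore.  (the near shore: 3O 3M; the far shore: 2O 2M)
7. 3 officers → the far shore.  (the near shore: 0O 3M; the far shore: 5O 2M)
8. 1 mutineer ← the near shore.  (the near shore: 0O 4M; the far shore: 5O 1M)
9. 2 mutineers → the far shore.  (the near shore: 0O 2M; the far shore: 5O 3M)
10. 1 mutineer ← the near shore.  (the near shore: 0O 3M; the far shore: 5O 2M)
11. 3 mutineers → the far shore.  (the near shore: 0O 0M; the far shore: 5O 5M)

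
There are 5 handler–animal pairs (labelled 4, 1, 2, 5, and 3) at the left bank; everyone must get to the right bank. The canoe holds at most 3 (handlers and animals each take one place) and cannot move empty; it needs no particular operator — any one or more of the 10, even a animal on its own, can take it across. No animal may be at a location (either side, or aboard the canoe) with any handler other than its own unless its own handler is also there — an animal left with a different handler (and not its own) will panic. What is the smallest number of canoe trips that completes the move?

Counting alone: each trip to the right bank takes at most 3 across and each return brings at least 1 back, so after t trips out (and t−1 returns) at most 3t − (t−1) of the 10 are across; that first reaches 10 at t = 5, so at least 9 crossings are needed.
The safety rule pushes this higher. Following every safe sequence of crossings, the most of the 10 that can be at the right bank as the canoe arrives there on crossing 9 is 9 — never all 10.
So no plan with fewer than 11 crossings exists, and this one achieves 11:
1. animal 4 and handler 4 cross → the right bank.
2. handler 4 crosses ← the left bank.
3. animal 1, animal 2, and animal 5 cross → the right bank.
4. animal 4 crosses ← the left bank.
5. handler 1, handler 2, and handler 5 cross → the right bank.
6. animal 1 and handler 1 cross ← the left bank.
7. handler 1, handler 3, and handler 4 cross → the right bank.
8. animal 2 crosses ← the left bank.
9. animal 1 and animal 4 cross → the right bank.
10. animal 4 crosses ← the left bank.
11. animal 2, animal 3, and animal 4 cross → the right bank.

11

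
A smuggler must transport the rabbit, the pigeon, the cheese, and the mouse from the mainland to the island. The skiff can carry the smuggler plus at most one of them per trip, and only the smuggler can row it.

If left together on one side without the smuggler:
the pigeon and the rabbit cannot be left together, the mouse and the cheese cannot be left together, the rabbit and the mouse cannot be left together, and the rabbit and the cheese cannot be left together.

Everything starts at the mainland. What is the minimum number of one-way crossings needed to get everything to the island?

impossible

Whatever the first load, the items left behind include a forbidden pair without the smuggler. No opening move is safe, so no plan exists.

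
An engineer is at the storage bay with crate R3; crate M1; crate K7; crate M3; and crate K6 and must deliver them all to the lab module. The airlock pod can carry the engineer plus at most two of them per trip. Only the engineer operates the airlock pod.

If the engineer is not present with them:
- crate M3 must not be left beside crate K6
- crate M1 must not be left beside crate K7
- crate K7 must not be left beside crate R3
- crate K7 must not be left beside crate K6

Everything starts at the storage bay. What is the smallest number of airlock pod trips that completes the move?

5

Counting alone: the engineer can take at most 2 across per trip to the lab module, so moving all 5 needs at least 3 loaded trips out, with a return between consecutive ones — at least 5 crossings.
The plan below uses exactly 5 crossings, so it is optimal:
1. Engineer goes to the lab module with crate K7 and crate M3.  [the storage bay: crate K6, crate M1, crate R3 | the lab module: crate K7, crate M3]
2. Engineer goes back to the storage bay alone.  [the storage bay: crate K6, crate M1, crate R3 | the lab module: crate K7, crate M3]
3. Engineer goes to the lab module with crate M1 and crate R3.  [the storage bay: crate K6 | the lab module: crate K7, crate M1, crate M3, crate R3]
4. Engineer goes back to the storage bay with crate K7.  [the storage bay: crate K6, crate K7 | the lab module: crate M1, crate M3, crate R3]
5. Engineer goes to the lab module with crate K6 and crate K7.  [the storage bay: — | the lab module: crate K6, crate K7, crate M1, crate M3, crate R3]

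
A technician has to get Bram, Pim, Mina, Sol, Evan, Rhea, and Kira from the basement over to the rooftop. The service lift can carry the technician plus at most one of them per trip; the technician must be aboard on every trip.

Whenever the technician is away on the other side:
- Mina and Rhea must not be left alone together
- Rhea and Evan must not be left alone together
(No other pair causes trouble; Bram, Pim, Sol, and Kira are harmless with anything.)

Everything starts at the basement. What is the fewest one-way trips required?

15

Counting alone: the technician can take at most 1 across per trip to the rooftop, so moving all 7 needs at least 7 loaded trips out, with a return between consecutive ones — at least 13 crossings.
The safety rule pushes this higher. Following every safe sequence of crossings, the most of the 7 that can be at the rooftop as the service lift arrives there on crossing 13 is 6 — never all 7.
So no plan with fewer than 15 crossings exists, and this one achieves 15:
1. Technician goes to the rooftop with Rhea.
2. Technician goes back to the basement alone.
3. Technician goes to the rooftop with Bram.
4. Technician goes back to the basement alone.
5. Technician goes to the rooftop with Pim.
6. Technician goes back to the basement alone.
7. Technician goes to the rooftop with Mina.
8. Technician goes back to the basement with Rhea.
9. Technician goes to the rooftop with Evan.
10. Technician goes back to the basement alone.
11. Technician goes to the rooftop with Sol.
12. Technician goes back to the basement alone.
13. Technician goes to the rooftop with Kira.
14. Technician goes back to the basement alone.
15. Technician goes to the rooftop with Rhea.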